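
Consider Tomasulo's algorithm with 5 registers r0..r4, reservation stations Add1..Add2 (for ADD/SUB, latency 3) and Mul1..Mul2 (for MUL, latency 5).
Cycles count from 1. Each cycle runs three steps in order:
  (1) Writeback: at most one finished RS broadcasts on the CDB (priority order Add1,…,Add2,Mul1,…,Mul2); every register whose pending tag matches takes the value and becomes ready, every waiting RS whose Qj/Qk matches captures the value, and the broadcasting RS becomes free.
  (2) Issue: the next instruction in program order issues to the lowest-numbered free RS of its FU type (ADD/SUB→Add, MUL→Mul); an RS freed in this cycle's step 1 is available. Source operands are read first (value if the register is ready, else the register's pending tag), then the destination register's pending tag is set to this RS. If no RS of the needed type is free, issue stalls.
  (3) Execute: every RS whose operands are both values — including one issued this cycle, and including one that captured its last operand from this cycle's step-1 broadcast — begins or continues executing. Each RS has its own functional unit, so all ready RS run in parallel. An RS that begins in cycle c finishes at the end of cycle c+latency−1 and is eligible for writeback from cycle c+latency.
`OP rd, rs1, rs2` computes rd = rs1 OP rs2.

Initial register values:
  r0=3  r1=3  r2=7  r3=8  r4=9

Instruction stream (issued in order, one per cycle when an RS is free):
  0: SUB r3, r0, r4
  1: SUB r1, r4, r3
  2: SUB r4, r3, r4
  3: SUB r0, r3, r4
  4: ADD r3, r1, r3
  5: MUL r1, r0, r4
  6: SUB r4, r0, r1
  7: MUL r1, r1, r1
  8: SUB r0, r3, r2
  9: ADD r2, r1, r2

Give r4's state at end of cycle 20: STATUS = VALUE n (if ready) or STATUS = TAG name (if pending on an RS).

STATUS = VALUE 144

cycle 1: issue SUB r3<-Add1 // r0:3,r1:3,r2:7,r3:Add1,r4:9
cycle 2: issue SUB r1<-Add2 // r0:3,r1:Add2,r2:7,r3:Add1,r4:9
cycle 3: stall // r0:3,r1:Add2,r2:7,r3:Add1,r4:9
cycle 4: CDB Add1=-6; issue SUB r4<-Add1 // r0:3,r1:Add2,r2:7,r3:-6,r4:Add1
cycle 5: stall // r0:3,r1:Add2,r2:7,r3:-6,r4:Add1
cycle 6: stall // r0:3,r1:Add2,r2:7,r3:-6,r4:Add1
cycle 7: CDB Add1=-15; issue SUB r0<-Add1 // r0:Add1,r1:Add2,r2:7,r3:-6,r4:-15
cycle 8: CDB Add2=15; issue ADD r3<-Add2 // r0:Add1,r1:15,r2:7,r3:Add2,r4:-15
cycle 9: issue MUL r1<-Mul1 // r0:Add1,r1:Mul1,r2:7,r3:Add2,r4:-15
cycle 10: CDB Add1=9; issue SUB r4<-Add1 // r0:9,r1:Mul1,r2:7,r3:Add2,r4:Add1
cycle 11: CDB Add2=9; issue MUL r1<-Mul2 // r0:9,r1:Mul2,r2:7,r3:9,r4:Add1
cycle 12: issue SUB r0<-Add2 // r0:Add2,r1:Mul2,r2:7,r3:9,r4:Add1
cycle 13: stall // r0:Add2,r1:Mul2,r2:7,r3:9,r4:Add1
cycle 14: stall // r0:Add2,r1:Mul2,r2:7,r3:9,r4:Add1
cycle 15: CDB Add2=2; issue ADD r2<-Add2 // r0:2,r1:Mul2,r2:Add2,r3:9,r4:Add1
cycle 16: CDB Mul1=-135 // r0:2,r1:Mul2,r2:Add2,r3:9,r4:Add1
cycle 17: - // r0:2,r1:Mul2,r2:Add2,r3:9,r4:Add1
cycle 18: - // r0:2,r1:Mul2,r2:Add2,r3:9,r4:Add1
cycle 19: CDB Add1=144 // r0:2,r1:Mul2,r2:Add2,r3:9,r4:144
cycle 20: - // r0:2,r1:Mul2,r2:Add2,r3:9,r4:144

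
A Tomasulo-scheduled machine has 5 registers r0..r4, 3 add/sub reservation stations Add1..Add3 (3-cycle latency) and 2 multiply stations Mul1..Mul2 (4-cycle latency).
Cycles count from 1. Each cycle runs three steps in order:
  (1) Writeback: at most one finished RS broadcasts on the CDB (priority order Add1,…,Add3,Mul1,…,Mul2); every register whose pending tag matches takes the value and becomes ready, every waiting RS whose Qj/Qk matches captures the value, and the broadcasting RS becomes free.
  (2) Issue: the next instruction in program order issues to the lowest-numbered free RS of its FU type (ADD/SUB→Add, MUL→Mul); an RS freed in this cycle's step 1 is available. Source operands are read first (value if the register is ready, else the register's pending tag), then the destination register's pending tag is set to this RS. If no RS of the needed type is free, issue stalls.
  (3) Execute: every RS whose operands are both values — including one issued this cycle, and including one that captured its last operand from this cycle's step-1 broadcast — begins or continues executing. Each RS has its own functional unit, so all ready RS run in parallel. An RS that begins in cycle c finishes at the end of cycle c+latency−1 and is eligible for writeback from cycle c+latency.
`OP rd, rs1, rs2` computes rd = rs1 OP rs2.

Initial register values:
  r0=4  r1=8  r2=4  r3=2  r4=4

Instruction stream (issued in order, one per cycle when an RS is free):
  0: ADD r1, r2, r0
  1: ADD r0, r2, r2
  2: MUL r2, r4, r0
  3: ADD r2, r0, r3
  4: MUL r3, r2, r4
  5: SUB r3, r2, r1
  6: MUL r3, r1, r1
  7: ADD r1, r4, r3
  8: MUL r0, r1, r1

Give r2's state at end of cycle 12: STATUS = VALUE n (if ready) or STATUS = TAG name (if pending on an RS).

  c1: issue ADD r1<-Add1  regs: r0:4,r1:Add1,r2:4,r3:2,r4:4
  c2: issue ADD r0<-Add2  regs: r0:Add2,r1:Add1,r2:4,r3:2,r4:4
  c3: issue MUL r2<-Mul1  regs: r0:Add2,r1:Add1,r2:Mul1,r3:2,r4:4
  c4: CDB Add1=8; issue ADD r2<-Add1  regs: r0:Add2,r1:8,r2:Add1,r3:2,r4:4
  c5: CDB Add2=8; issue MUL r3<-Mul2  regs: r0:8,r1:8,r2:Add1,r3:Mul2,r4:4
  c6: issue SUB r3<-Add2  regs: r0:8,r1:8,r2:Add1,r3:Add2,r4:4
  c7: stall  regs: r0:8,r1:8,r2:Add1,r3:Add2,r4:4
  c8: CDB Add1=10; stall  regs: r0:8,r1:8,r2:10,r3:Add2,r4:4
  c9: CDB Mul1=32; issue MUL r3<-Mul1  regs: r0:8,r1:8,r2:10,r3:Mul1,r4:4
  c10: issue ADD r1<-Add1  regs: r0:8,r1:Add1,r2:10,r3:Mul1,r4:4
  c11: CDB Add2=2; stall  regs: r0:8,r1:Add1,r2:10,r3:Mul1,r4:4
  c12: CDB Mul2=40; issue MUL r0<-Mul2  regs: r0:Mul2,r1:Add1,r2:10,r3:Mul1,r4:4

STATUS = VALUE 10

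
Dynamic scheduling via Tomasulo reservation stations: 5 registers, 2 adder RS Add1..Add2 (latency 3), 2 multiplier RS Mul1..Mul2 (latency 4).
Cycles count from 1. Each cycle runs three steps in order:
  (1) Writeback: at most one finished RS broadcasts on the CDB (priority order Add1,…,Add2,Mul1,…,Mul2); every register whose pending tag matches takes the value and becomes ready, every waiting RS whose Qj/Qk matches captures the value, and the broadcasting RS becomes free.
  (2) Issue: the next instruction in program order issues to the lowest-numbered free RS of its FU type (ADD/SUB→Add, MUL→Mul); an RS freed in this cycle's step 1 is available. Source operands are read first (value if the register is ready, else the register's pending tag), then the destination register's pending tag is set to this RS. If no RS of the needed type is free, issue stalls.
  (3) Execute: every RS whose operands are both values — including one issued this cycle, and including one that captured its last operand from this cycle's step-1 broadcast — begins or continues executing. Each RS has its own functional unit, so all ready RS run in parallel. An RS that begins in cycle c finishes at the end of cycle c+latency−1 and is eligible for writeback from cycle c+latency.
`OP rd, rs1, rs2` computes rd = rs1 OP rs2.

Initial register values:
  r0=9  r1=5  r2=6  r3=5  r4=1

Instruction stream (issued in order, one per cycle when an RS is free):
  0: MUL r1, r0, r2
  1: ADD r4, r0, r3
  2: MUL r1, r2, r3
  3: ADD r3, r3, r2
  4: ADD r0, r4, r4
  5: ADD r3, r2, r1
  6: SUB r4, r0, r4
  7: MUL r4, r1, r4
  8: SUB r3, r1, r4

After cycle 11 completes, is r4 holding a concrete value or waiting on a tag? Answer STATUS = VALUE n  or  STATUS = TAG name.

STATUS = TAG Mul1

cycle 1: issue MUL r1<-Mul1 // r0:9,r1:Mul1,r2:6,r3:5,r4:1
cycle 2: issue ADD r4<-Add1 // r0:9,r1:Mul1,r2:6,r3:5,r4:Add1
cycle 3: issue MUL r1<-Mul2 // r0:9,r1:Mul2,r2:6,r3:5,r4:Add1
cycle 4: issue ADD r3<-Add2 // r0:9,r1:Mul2,r2:6,r3:Add2,r4:Add1
cycle 5: CDB Add1=14; issue ADD r0<-Add1 // r0:Add1,r1:Mul2,r2:6,r3:Add2,r4:14
cycle 6: CDB Mul1=54; stall // r0:Add1,r1:Mul2,r2:6,r3:Add2,r4:14
cycle 7: CDB Add2=11; issue ADD r3<-Add2 // r0:Add1,r1:Mul2,r2:6,r3:Add2,r4:14
cycle 8: CDB Add1=28; issue SUB r4<-Add1 // r0:28,r1:Mul2,r2:6,r3:Add2,r4:Add1
cycle 9: CDB Mul2=30; issue MUL r4<-Mul1 // r0:28,r1:30,r2:6,r3:Add2,r4:Mul1
cycle 10: stall // r0:28,r1:30,r2:6,r3:Add2,r4:Mul1
cycle 11: CDB Add1=14; issue SUB r3<-Add1 // r0:28,r1:30,r2:6,r3:Add1,r4:Mul1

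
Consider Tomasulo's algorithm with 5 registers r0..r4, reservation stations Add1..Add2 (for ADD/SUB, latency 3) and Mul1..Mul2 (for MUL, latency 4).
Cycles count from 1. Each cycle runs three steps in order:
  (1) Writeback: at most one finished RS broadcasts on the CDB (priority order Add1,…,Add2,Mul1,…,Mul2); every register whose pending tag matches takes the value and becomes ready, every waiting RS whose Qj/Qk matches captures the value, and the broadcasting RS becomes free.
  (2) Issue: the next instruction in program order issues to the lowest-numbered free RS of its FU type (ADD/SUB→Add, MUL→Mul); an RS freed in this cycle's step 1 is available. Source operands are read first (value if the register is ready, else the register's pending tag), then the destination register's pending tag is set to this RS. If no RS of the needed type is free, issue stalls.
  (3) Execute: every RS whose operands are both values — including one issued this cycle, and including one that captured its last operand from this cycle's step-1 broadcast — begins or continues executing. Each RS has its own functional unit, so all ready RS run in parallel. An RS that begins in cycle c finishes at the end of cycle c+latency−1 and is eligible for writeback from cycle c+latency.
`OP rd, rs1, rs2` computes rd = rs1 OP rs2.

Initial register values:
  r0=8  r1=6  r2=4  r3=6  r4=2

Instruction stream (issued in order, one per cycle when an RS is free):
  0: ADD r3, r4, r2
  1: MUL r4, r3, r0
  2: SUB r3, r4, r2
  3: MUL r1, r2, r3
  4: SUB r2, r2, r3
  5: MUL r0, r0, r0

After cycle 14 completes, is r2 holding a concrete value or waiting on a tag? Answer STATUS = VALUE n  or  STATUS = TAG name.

  c1: issue ADD r3<-Add1  regs: r0:8,r1:6,r2:4,r3:Add1,r4:2
  c2: issue MUL r4<-Mul1  regs: r0:8,r1:6,r2:4,r3:Add1,r4:Mul1
  c3: issue SUB r3<-Add2  regs: r0:8,r1:6,r2:4,r3:Add2,r4:Mul1
  c4: CDB Add1=6; issue MUL r1<-Mul2  regs: r0:8,r1:Mul2,r2:4,r3:Add2,r4:Mul1
  c5: issue SUB r2<-Add1  regs: r0:8,r1:Mul2,r2:Add1,r3:Add2,r4:Mul1
  c6: stall  regs: r0:8,r1:Mul2,r2:Add1,r3:Add2,r4:Mul1
  c7: stall  regs: r0:8,r1:Mul2,r2:Add1,r3:Add2,r4:Mul1
  c8: CDB Mul1=48; issue MUL r0<-Mul1  regs: r0:Mul1,r1:Mul2,r2:Add1,r3:Add2,r4:48
  c9: -  regs: r0:Mul1,r1:Mul2,r2:Add1,r3:Add2,r4:48
  c10: -  regs: r0:Mul1,r1:Mul2,r2:Add1,r3:Add2,r4:48
  c11: CDB Add2=44  regs: r0:Mul1,r1:Mul2,r2:Add1,r3:44,r4:48
  c12: CDB Mul1=64  regs: r0:64,r1:Mul2,r2:Add1,r3:44,r4:48
  c13: -  regs: r0:64,r1:Mul2,r2:Add1,r3:44,r4:48
  c14: CDB Add1=-40  regs: r0:64,r1:Mul2,r2:-40,r3:44,r4:48

STATUS = VALUE -40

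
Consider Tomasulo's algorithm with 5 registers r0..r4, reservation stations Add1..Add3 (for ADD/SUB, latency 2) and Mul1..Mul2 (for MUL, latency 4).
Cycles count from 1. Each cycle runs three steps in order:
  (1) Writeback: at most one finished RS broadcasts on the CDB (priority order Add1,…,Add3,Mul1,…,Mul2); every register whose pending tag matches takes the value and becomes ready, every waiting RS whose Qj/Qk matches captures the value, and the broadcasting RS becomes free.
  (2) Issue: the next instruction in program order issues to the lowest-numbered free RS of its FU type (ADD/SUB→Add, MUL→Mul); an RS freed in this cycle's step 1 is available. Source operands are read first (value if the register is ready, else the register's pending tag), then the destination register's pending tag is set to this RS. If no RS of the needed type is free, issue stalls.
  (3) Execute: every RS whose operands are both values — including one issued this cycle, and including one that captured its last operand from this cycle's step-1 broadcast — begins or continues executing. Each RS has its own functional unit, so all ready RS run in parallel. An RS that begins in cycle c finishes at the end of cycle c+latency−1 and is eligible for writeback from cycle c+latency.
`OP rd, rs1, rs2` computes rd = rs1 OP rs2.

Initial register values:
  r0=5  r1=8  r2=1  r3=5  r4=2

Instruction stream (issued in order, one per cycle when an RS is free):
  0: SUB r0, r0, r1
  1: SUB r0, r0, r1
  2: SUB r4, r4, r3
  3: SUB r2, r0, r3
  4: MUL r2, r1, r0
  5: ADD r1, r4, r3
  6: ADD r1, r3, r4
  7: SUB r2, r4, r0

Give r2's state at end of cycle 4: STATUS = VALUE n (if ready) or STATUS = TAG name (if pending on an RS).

STATUS = TAG Add3

  c1: issue SUB r0<-Add1  regs: r0:Add1,r1:8,r2:1,r3:5,r4:2
  c2: issue SUB r0<-Add2  regs: r0:Add2,r1:8,r2:1,r3:5,r4:2
  c3: CDB Add1=-3; issue SUB r4<-Add1  regs: r0:Add2,r1:8,r2:1,r3:5,r4:Add1
  c4: issue SUB r2<-Add3  regs: r0:Add2,r1:8,r2:Add3,r3:5,r4:Add1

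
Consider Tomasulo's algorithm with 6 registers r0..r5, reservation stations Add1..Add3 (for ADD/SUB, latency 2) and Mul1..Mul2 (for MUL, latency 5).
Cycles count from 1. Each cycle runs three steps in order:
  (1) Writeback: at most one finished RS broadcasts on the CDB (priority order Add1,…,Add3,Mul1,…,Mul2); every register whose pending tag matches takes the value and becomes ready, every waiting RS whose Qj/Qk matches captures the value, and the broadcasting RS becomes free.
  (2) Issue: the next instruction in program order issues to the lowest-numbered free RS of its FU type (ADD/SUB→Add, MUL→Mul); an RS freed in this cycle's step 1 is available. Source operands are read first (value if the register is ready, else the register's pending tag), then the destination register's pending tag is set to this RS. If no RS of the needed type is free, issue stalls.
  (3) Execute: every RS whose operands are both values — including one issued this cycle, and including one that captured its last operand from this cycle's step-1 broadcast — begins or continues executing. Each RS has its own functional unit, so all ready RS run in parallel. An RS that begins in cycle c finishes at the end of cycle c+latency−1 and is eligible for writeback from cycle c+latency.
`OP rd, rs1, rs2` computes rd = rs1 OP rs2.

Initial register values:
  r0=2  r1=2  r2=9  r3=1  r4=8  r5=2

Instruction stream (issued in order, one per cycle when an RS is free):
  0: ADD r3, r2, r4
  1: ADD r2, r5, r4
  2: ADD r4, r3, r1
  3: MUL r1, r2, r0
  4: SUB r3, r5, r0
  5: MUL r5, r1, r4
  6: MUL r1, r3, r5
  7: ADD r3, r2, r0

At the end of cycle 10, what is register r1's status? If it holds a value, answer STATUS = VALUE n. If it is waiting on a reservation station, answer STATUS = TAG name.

STATUS = TAG Mul1

cycle 1: issue ADD r3<-Add1 // r0:2,r1:2,r2:9,r3:Add1,r4:8,r5:2
cycle 2: issue ADD r2<-Add2 // r0:2,r1:2,r2:Add2,r3:Add1,r4:8,r5:2
cycle 3: CDB Add1=17; issue ADD r4<-Add1 // r0:2,r1:2,r2:Add2,r3:17,r4:Add1,r5:2
cycle 4: CDB Add2=10; issue MUL r1<-Mul1 // r0:2,r1:Mul1,r2:10,r3:17,r4:Add1,r5:2
cycle 5: CDB Add1=19; issue SUB r3<-Add1 // r0:2,r1:Mul1,r2:10,r3:Add1,r4:19,r5:2
cycle 6: issue MUL r5<-Mul2 // r0:2,r1:Mul1,r2:10,r3:Add1,r4:19,r5:Mul2
cycle 7: CDB Add1=0; stall // r0:2,r1:Mul1,r2:10,r3:0,r4:19,r5:Mul2
cycle 8: stall // r0:2,r1:Mul1,r2:10,r3:0,r4:19,r5:Mul2
cycle 9: CDB Mul1=20; issue MUL r1<-Mul1 // r0:2,r1:Mul1,r2:10,r3:0,r4:19,r5:Mul2
cycle 10: issue ADD r3<-Add1 // r0:2,r1:Mul1,r2:10,r3:Add1,r4:19,r5:Mul2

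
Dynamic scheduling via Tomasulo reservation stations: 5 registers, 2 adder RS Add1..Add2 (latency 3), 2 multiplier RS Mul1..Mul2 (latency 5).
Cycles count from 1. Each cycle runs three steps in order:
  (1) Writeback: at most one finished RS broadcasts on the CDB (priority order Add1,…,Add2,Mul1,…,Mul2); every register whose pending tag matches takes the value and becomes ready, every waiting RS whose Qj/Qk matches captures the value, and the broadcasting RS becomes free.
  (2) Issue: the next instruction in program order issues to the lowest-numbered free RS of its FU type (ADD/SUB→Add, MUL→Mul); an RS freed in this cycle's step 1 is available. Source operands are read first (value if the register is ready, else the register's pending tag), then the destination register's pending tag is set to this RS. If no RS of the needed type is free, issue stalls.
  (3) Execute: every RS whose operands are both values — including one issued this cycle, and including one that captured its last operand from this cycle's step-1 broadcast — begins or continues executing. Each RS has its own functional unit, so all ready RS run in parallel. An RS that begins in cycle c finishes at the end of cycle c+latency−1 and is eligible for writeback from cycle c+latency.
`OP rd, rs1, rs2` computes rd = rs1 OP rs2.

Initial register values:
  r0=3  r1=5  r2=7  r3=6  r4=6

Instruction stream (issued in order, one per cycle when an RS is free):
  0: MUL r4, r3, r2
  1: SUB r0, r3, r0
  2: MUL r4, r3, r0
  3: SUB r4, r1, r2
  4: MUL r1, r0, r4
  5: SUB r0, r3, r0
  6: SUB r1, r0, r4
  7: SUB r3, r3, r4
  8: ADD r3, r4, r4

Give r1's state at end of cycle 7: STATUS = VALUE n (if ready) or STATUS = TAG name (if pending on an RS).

STATUS = TAG Mul1

c1: issue MUL r4<-Mul1 | r0:3,r1:5,r2:7,r3:6,r4:Mul1
c2: issue SUB r0<-Add1 | r0:Add1,r1:5,r2:7,r3:6,r4:Mul1
c3: issue MUL r4<-Mul2 | r0:Add1,r1:5,r2:7,r3:6,r4:Mul2
c4: issue SUB r4<-Add2 | r0:Add1,r1:5,r2:7,r3:6,r4:Add2
c5: CDB Add1=3; stall | r0:3,r1:5,r2:7,r3:6,r4:Add2
c6: CDB Mul1=42; issue MUL r1<-Mul1 | r0:3,r1:Mul1,r2:7,r3:6,r4:Add2
c7: CDB Add2=-2; issue SUB r0<-Add1 | r0:Add1,r1:Mul1,r2:7,r3:6,r4:-2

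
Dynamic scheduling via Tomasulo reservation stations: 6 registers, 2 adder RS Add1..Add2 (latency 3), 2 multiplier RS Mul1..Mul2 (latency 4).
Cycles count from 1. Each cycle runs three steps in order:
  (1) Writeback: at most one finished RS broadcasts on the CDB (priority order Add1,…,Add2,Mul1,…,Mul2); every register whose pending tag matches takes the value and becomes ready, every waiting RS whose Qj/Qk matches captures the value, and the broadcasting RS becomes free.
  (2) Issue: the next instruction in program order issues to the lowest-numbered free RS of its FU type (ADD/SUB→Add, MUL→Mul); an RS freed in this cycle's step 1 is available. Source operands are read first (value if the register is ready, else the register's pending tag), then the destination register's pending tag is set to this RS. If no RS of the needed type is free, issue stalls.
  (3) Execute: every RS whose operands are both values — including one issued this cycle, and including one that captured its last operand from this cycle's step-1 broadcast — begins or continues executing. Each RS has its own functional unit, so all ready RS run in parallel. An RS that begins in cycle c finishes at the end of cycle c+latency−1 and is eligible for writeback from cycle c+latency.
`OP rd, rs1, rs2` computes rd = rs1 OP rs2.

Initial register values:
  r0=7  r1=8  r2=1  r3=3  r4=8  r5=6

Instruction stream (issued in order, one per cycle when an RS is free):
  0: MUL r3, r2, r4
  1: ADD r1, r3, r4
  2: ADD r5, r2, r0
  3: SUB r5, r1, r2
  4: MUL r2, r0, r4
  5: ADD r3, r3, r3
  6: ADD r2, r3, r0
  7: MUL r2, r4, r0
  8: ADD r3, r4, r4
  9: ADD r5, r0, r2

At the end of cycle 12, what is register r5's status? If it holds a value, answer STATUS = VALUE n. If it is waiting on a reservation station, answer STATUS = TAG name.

  c1: issue MUL r3<-Mul1  regs: r0:7,r1:8,r2:1,r3:Mul1,r4:8,r5:6
  c2: issue ADD r1<-Add1  regs: r0:7,r1:Add1,r2:1,r3:Mul1,r4:8,r5:6
  c3: issue ADD r5<-Add2  regs: r0:7,r1:Add1,r2:1,r3:Mul1,r4:8,r5:Add2
  c4: stall  regs: r0:7,r1:Add1,r2:1,r3:Mul1,r4:8,r5:Add2
  c5: CDB Mul1=8; stall  regs: r0:7,r1:Add1,r2:1,r3:8,r4:8,r5:Add2
  c6: CDB Add2=8; issue SUB r5<-Add2  regs: r0:7,r1:Add1,r2:1,r3:8,r4:8,r5:Add2
  c7: issue MUL r2<-Mul1  regs: r0:7,r1:Add1,r2:Mul1,r3:8,r4:8,r5:Add2
  c8: CDB Add1=16; issue ADD r3<-Add1  regs: r0:7,r1:16,r2:Mul1,r3:Add1,r4:8,r5:Add2
  c9: stall  regs: r0:7,r1:16,r2:Mul1,r3:Add1,r4:8,r5:Add2
  c10: stall  regs: r0:7,r1:16,r2:Mul1,r3:Add1,r4:8,r5:Add2
  c11: CDB Add1=16; issue ADD r2<-Add1  regs: r0:7,r1:16,r2:Add1,r3:16,r4:8,r5:Add2
  c12: CDB Add2=15; issue MUL r2<-Mul2  regs: r0:7,r1:16,r2:Mul2,r3:16,r4:8,r5:15

STATUS = VALUE 15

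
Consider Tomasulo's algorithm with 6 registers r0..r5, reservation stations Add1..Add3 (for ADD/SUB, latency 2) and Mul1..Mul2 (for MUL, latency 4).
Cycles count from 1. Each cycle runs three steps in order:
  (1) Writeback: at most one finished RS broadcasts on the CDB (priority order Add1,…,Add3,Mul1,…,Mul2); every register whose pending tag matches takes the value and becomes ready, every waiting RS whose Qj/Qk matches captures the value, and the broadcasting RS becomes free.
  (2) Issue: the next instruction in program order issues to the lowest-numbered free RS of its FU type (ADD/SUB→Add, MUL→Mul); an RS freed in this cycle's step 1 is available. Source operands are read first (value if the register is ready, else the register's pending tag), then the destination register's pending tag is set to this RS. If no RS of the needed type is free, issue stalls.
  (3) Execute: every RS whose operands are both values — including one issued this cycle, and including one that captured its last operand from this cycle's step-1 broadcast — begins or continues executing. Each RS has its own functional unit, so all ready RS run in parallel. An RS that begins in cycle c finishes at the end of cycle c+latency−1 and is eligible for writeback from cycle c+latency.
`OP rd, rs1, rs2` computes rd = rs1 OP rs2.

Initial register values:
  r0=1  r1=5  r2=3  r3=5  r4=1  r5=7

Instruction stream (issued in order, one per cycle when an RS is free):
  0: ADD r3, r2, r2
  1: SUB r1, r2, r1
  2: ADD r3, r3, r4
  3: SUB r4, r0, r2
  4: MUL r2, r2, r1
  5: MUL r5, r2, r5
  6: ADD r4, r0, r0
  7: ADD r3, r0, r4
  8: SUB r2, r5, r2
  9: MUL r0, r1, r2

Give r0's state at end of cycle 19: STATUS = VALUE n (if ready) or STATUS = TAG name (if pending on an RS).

STATUS = TAG Mul1

  c1: issue ADD r3<-Add1  regs: r0:1,r1:5,r2:3,r3:Add1,r4:1,r5:7
  c2: issue SUB r1<-Add2  regs: r0:1,r1:Add2,r2:3,r3:Add1,r4:1,r5:7
  c3: CDB Add1=6; issue ADD r3<-Add1  regs: r0:1,r1:Add2,r2:3,r3:Add1,r4:1,r5:7
  c4: CDB Add2=-2; issue SUB r4<-Add2  regs: r0:1,r1:-2,r2:3,r3:Add1,r4:Add2,r5:7
  c5: CDB Add1=7; issue MUL r2<-Mul1  regs: r0:1,r1:-2,r2:Mul1,r3:7,r4:Add2,r5:7
  c6: CDB Add2=-2; issue MUL r5<-Mul2  regs: r0:1,r1:-2,r2:Mul1,r3:7,r4:-2,r5:Mul2
  c7: issue ADD r4<-Add1  regs: r0:1,r1:-2,r2:Mul1,r3:7,r4:Add1,r5:Mul2
  c8: issue ADD r3<-Add2  regs: r0:1,r1:-2,r2:Mul1,r3:Add2,r4:Add1,r5:Mul2
  c9: CDB Add1=2; issue SUB r2<-Add1  regs: r0:1,r1:-2,r2:Add1,r3:Add2,r4:2,r5:Mul2
  c10: CDB Mul1=-6; issue MUL r0<-Mul1  regs: r0:Mul1,r1:-2,r2:Add1,r3:Add2,r4:2,r5:Mul2
  c11: CDB Add2=3  regs: r0:Mul1,r1:-2,r2:Add1,r3:3,r4:2,r5:Mul2
  c12: -  regs: r0:Mul1,r1:-2,r2:Add1,r3:3,r4:2,r5:Mul2
  c13: -  regs: r0:Mul1,r1:-2,r2:Add1,r3:3,r4:2,r5:Mul2
  c14: CDB Mul2=-42  regs: r0:Mul1,r1:-2,r2:Add1,r3:3,r4:2,r5:-42
  c15: -  regs: r0:Mul1,r1:-2,r2:Add1,r3:3,r4:2,r5:-42
  c16: CDB Add1=-36  regs: r0:Mul1,r1:-2,r2:-36,r3:3,r4:2,r5:-42
  c17: -  regs: r0:Mul1,r1:-2,r2:-36,r3:3,r4:2,r5:-42
  c18: -  regs: r0:Mul1,r1:-2,r2:-36,r3:3,r4:2,r5:-42
  c19: -  regs: r0:Mul1,r1:-2,r2:-36,r3:3,r4:2,r5:-42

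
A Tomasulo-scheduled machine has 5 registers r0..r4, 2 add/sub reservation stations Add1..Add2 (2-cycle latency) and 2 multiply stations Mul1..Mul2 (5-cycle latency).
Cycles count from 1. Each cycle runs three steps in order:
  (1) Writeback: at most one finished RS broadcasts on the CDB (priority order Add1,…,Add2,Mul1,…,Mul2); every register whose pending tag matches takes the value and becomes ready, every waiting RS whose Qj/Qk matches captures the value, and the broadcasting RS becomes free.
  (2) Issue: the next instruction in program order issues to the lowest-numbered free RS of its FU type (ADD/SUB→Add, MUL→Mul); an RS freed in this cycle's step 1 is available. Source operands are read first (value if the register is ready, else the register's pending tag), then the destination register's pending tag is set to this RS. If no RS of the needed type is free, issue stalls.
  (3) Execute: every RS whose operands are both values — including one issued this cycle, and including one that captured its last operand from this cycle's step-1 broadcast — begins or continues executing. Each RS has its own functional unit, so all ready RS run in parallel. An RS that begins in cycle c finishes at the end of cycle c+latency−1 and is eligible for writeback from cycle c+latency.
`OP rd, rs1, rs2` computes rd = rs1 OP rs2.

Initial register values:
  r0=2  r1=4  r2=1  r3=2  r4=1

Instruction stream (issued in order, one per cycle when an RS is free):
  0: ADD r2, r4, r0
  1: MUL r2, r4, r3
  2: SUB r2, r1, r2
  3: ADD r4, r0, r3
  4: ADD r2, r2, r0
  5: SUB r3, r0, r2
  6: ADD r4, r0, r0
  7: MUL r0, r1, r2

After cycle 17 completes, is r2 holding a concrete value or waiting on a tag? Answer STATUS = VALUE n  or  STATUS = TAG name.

c1: issue ADD r2<-Add1 | r0:2,r1:4,r2:Add1,r3:2,r4:1
c2: issue MUL r2<-Mul1 | r0:2,r1:4,r2:Mul1,r3:2,r4:1
c3: CDB Add1=3; issue SUB r2<-Add1 | r0:2,r1:4,r2:Add1,r3:2,r4:1
c4: issue ADD r4<-Add2 | r0:2,r1:4,r2:Add1,r3:2,r4:Add2
c5: stall | r0:2,r1:4,r2:Add1,r3:2,r4:Add2
c6: CDB Add2=4; issue ADD r2<-Add2 | r0:2,r1:4,r2:Add2,r3:2,r4:4
c7: CDB Mul1=2; stall | r0:2,r1:4,r2:Add2,r3:2,r4:4
c8: stall | r0:2,r1:4,r2:Add2,r3:2,r4:4
c9: CDB Add1=2; issue SUB r3<-Add1 | r0:2,r1:4,r2:Add2,r3:Add1,r4:4
c10: stall | r0:2,r1:4,r2:Add2,r3:Add1,r4:4
c11: CDB Add2=4; issue ADD r4<-Add2 | r0:2,r1:4,r2:4,r3:Add1,r4:Add2
c12: issue MUL r0<-Mul1 | r0:Mul1,r1:4,r2:4,r3:Add1,r4:Add2
c13: CDB Add1=-2 | r0:Mul1,r1:4,r2:4,r3:-2,r4:Add2
c14: CDB Add2=4 | r0:Mul1,r1:4,r2:4,r3:-2,r4:4
c15: - | r0:Mul1,r1:4,r2:4,r3:-2,r4:4
c16: - | r0:Mul1,r1:4,r2:4,r3:-2,r4:4
c17: CDB Mul1=16 | r0:16,r1:4,r2:4,r3:-2,r4:4

STATUS = VALUE 4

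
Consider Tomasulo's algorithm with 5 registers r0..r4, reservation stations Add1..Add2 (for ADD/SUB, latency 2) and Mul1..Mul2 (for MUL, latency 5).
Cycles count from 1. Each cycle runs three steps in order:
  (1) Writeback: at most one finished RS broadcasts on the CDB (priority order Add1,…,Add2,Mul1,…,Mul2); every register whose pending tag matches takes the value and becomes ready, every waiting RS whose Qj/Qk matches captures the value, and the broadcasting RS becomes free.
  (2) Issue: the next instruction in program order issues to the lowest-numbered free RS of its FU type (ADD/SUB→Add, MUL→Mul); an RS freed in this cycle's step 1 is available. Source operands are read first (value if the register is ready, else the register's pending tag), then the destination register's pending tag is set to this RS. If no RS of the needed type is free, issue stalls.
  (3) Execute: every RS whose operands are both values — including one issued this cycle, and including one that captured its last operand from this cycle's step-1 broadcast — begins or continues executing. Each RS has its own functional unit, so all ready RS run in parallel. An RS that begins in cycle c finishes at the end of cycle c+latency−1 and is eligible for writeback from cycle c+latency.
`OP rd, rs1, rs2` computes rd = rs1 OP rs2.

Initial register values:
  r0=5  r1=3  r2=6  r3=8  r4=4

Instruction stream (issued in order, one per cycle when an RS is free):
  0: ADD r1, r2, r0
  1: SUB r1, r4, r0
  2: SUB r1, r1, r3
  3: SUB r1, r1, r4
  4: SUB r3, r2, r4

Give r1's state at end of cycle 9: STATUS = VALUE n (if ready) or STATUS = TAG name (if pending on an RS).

cycle 1: issue ADD r1<-Add1 // r0:5,r1:Add1,r2:6,r3:8,r4:4
cycle 2: issue SUB r1<-Add2 // r0:5,r1:Add2,r2:6,r3:8,r4:4
cycle 3: CDB Add1=11; issue SUB r1<-Add1 // r0:5,r1:Add1,r2:6,r3:8,r4:4
cycle 4: CDB Add2=-1; issue SUB r1<-Add2 // r0:5,r1:Add2,r2:6,r3:8,r4:4
cycle 5: stall // r0:5,r1:Add2,r2:6,r3:8,r4:4
cycle 6: CDB Add1=-9; issue SUB r3<-Add1 // r0:5,r1:Add2,r2:6,r3:Add1,r4:4
cycle 7: - // r0:5,r1:Add2,r2:6,r3:Add1,r4:4
cycle 8: CDB Add1=2 // r0:5,r1:Add2,r2:6,r3:2,r4:4
cycle 9: CDB Add2=-13 // r0:5,r1:-13,r2:6,r3:2,r4:4

STATUS = VALUE -13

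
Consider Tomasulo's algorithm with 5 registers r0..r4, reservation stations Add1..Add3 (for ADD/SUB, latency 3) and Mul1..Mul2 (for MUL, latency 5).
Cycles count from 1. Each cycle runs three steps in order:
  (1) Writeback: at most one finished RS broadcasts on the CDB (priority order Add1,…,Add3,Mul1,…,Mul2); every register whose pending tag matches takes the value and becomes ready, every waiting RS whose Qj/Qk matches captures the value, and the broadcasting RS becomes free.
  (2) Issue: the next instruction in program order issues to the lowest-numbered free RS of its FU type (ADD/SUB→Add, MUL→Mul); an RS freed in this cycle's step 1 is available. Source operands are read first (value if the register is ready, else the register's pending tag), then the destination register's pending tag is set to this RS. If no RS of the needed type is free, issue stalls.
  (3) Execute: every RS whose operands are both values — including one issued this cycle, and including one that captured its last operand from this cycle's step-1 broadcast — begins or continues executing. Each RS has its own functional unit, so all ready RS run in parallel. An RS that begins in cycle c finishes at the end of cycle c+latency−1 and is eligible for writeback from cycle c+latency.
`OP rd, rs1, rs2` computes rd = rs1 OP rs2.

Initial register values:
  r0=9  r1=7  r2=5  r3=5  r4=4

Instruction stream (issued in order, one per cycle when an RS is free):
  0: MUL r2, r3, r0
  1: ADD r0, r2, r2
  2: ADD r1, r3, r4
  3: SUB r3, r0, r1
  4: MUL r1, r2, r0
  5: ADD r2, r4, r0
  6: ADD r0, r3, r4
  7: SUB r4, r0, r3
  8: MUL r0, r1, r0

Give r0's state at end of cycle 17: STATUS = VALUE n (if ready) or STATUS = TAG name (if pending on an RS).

  c1: issue MUL r2<-Mul1  regs: r0:9,r1:7,r2:Mul1,r3:5,r4:4
  c2: issue ADD r0<-Add1  regs: r0:Add1,r1:7,r2:Mul1,r3:5,r4:4
  c3: issue ADD r1<-Add2  regs: r0:Add1,r1:Add2,r2:Mul1,r3:5,r4:4
  c4: issue SUB r3<-Add3  regs: r0:Add1,r1:Add2,r2:Mul1,r3:Add3,r4:4
  c5: issue MUL r1<-Mul2  regs: r0:Add1,r1:Mul2,r2:Mul1,r3:Add3,r4:4
  c6: CDB Add2=9; issue ADD r2<-Add2  regs: r0:Add1,r1:Mul2,r2:Add2,r3:Add3,r4:4
  c7: CDB Mul1=45; stall  regs: r0:Add1,r1:Mul2,r2:Add2,r3:Add3,r4:4
  c8: stall  regs: r0:Add1,r1:Mul2,r2:Add2,r3:Add3,r4:4
  c9: stall  regs: r0:Add1,r1:Mul2,r2:Add2,r3:Add3,r4:4
  c10: CDB Add1=90; issue ADD r0<-Add1  regs: r0:Add1,r1:Mul2,r2:Add2,r3:Add3,r4:4
  c11: stall  regs: r0:Add1,r1:Mul2,r2:Add2,r3:Add3,r4:4
  c12: stall  regs: r0:Add1,r1:Mul2,r2:Add2,r3:Add3,r4:4
  c13: CDB Add2=94; issue SUB r4<-Add2  regs: r0:Add1,r1:Mul2,r2:94,r3:Add3,r4:Add2
  c14: CDB Add3=81; issue MUL r0<-Mul1  regs: r0:Mul1,r1:Mul2,r2:94,r3:81,r4:Add2
  c15: CDB Mul2=4050  regs: r0:Mul1,r1:4050,r2:94,r3:81,r4:Add2
  c16: -  regs: r0:Mul1,r1:4050,r2:94,r3:81,r4:Add2
  c17: CDB Add1=85  regs: r0:Mul1,r1:4050,r2:94,r3:81,r4:Add2

STATUS = TAG Mul1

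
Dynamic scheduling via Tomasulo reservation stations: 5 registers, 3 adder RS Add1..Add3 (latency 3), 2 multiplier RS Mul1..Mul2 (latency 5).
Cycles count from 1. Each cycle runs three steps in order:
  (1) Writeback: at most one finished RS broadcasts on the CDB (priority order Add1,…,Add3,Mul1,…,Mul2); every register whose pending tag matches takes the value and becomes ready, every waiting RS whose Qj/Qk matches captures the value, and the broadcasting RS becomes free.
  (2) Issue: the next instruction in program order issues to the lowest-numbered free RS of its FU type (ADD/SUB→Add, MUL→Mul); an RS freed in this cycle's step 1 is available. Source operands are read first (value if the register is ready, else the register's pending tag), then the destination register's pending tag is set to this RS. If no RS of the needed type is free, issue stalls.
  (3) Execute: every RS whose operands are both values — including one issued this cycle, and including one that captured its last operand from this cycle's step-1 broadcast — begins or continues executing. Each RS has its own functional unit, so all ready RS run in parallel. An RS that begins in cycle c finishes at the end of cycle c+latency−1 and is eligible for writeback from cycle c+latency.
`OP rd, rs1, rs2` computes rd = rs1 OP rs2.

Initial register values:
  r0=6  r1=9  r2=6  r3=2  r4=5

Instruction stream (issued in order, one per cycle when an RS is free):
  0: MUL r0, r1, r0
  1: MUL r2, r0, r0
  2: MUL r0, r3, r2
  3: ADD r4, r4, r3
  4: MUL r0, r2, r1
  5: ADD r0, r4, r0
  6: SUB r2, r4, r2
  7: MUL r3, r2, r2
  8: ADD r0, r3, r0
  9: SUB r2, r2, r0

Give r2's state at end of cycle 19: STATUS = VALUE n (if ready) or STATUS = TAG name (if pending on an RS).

  c1: issue MUL r0<-Mul1  regs: r0:Mul1,r1:9,r2:6,r3:2,r4:5
  c2: issue MUL r2<-Mul2  regs: r0:Mul1,r1:9,r2:Mul2,r3:2,r4:5
  c3: stall  regs: r0:Mul1,r1:9,r2:Mul2,r3:2,r4:5
  c4: stall  regs: r0:Mul1,r1:9,r2:Mul2,r3:2,r4:5
  c5: stall  regs: r0:Mul1,r1:9,r2:Mul2,r3:2,r4:5
  c6: CDB Mul1=54; issue MUL r0<-Mul1  regs: r0:Mul1,r1:9,r2:Mul2,r3:2,r4:5
  c7: issue ADD r4<-Add1  regs: r0:Mul1,r1:9,r2:Mul2,r3:2,r4:Add1
  c8: stall  regs: r0:Mul1,r1:9,r2:Mul2,r3:2,r4:Add1
  c9: stall  regs: r0:Mul1,r1:9,r2:Mul2,r3:2,r4:Add1
  c10: CDB Add1=7; stall  regs: r0:Mul1,r1:9,r2:Mul2,r3:2,r4:7
  c11: CDB Mul2=2916; issue MUL r0<-Mul2  regs: r0:Mul2,r1:9,r2:2916,r3:2,r4:7
  c12: issue ADD r0<-Add1  regs: r0:Add1,r1:9,r2:2916,r3:2,r4:7
  c13: issue SUB r2<-Add2  regs: r0:Add1,r1:9,r2:Add2,r3:2,r4:7
  c14: stall  regs: r0:Add1,r1:9,r2:Add2,r3:2,r4:7
  c15: stall  regs: r0:Add1,r1:9,r2:Add2,r3:2,r4:7
  c16: CDB Add2=-2909; stall  regs: r0:Add1,r1:9,r2:-2909,r3:2,r4:7
  c17: CDB Mul1=5832; issue MUL r3<-Mul1  regs: r0:Add1,r1:9,r2:-2909,r3:Mul1,r4:7
  c18: CDB Mul2=26244; issue ADD r0<-Add2  regs: r0:Add2,r1:9,r2:-2909,r3:Mul1,r4:7
  c19: issue SUB r2<-Add3  regs: r0:Add2,r1:9,r2:Add3,r3:Mul1,r4:7

STATUS = TAG Add3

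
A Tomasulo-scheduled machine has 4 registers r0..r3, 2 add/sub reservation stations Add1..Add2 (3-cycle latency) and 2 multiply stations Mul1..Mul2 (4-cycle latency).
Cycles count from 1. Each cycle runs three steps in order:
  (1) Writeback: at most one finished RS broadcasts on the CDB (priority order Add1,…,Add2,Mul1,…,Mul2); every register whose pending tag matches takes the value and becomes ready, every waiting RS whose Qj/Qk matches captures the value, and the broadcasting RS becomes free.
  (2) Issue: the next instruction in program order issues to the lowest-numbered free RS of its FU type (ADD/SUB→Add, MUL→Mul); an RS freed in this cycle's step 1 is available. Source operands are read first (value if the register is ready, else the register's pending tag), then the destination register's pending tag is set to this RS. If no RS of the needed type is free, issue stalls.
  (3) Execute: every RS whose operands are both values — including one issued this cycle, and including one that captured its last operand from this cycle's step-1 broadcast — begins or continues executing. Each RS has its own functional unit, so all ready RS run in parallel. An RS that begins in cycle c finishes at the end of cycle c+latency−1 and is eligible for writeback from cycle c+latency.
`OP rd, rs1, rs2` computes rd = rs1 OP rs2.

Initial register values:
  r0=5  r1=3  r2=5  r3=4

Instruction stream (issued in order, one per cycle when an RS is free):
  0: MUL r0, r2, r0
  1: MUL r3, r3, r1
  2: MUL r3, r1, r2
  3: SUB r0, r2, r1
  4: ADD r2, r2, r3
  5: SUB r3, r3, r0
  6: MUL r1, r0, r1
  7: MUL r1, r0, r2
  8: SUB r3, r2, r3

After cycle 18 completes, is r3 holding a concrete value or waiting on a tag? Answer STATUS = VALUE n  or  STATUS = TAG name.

  c1: issue MUL r0<-Mul1  regs: r0:Mul1,r1:3,r2:5,r3:4
  c2: issue MUL r3<-Mul2  regs: r0:Mul1,r1:3,r2:5,r3:Mul2
  c3: stall  regs: r0:Mul1,r1:3,r2:5,r3:Mul2
  c4: stall  regs: r0:Mul1,r1:3,r2:5,r3:Mul2
  c5: CDB Mul1=25; issue MUL r3<-Mul1  regs: r0:25,r1:3,r2:5,r3:Mul1
  c6: CDB Mul2=12; issue SUB r0<-Add1  regs: r0:Add1,r1:3,r2:5,r3:Mul1
  c7: issue ADD r2<-Add2  regs: r0:Add1,r1:3,r2:Add2,r3:Mul1
  c8: stall  regs: r0:Add1,r1:3,r2:Add2,r3:Mul1
  c9: CDB Add1=2; issue SUB r3<-Add1  regs: r0:2,r1:3,r2:Add2,r3:Add1
  c10: CDB Mul1=15; issue MUL r1<-Mul1  regs: r0:2,r1:Mul1,r2:Add2,r3:Add1
  c11: issue MUL r1<-Mul2  regs: r0:2,r1:Mul2,r2:Add2,r3:Add1
  c12: stall  regs: r0:2,r1:Mul2,r2:Add2,r3:Add1
  c13: CDB Add1=13; issue SUB r3<-Add1  regs: r0:2,r1:Mul2,r2:Add2,r3:Add1
  c14: CDB Add2=20  regs: r0:2,r1:Mul2,r2:20,r3:Add1
  c15: CDB Mul1=6  regs: r0:2,r1:Mul2,r2:20,r3:Add1
  c16: -  regs: r0:2,r1:Mul2,r2:20,r3:Add1
  c17: CDB Add1=7  regs: r0:2,r1:Mul2,r2:20,r3:7
  c18: CDB Mul2=40  regs: r0:2,r1:40,r2:20,r3:7

STATUS = VALUE 7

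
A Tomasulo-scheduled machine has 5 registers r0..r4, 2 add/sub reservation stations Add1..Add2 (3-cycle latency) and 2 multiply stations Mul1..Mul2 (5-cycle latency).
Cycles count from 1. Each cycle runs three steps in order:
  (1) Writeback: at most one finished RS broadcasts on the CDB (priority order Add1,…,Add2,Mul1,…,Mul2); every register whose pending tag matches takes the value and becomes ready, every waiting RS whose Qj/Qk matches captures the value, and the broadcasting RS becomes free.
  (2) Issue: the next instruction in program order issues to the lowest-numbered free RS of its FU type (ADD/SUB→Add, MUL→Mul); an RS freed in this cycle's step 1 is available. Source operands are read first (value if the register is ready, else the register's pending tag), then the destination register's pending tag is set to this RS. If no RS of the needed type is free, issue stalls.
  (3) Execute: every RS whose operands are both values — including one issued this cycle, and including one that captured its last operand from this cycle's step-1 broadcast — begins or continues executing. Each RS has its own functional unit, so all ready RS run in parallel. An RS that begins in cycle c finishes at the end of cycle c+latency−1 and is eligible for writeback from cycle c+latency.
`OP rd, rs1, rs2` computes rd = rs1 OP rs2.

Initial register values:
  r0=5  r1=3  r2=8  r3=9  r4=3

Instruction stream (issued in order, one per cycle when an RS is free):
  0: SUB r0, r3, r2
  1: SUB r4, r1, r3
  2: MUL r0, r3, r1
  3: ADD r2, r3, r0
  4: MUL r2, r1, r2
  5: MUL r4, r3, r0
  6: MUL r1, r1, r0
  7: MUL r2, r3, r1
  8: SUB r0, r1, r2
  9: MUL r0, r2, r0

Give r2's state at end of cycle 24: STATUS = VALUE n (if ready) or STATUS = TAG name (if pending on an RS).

c1: issue SUB r0<-Add1 | r0:Add1,r1:3,r2:8,r3:9,r4:3
c2: issue SUB r4<-Add2 | r0:Add1,r1:3,r2:8,r3:9,r4:Add2
c3: issue MUL r0<-Mul1 | r0:Mul1,r1:3,r2:8,r3:9,r4:Add2
c4: CDB Add1=1; issue ADD r2<-Add1 | r0:Mul1,r1:3,r2:Add1,r3:9,r4:Add2
c5: CDB Add2=-6; issue MUL r2<-Mul2 | r0:Mul1,r1:3,r2:Mul2,r3:9,r4:-6
c6: stall | r0:Mul1,r1:3,r2:Mul2,r3:9,r4:-6
c7: stall | r0:Mul1,r1:3,r2:Mul2,r3:9,r4:-6
c8: CDB Mul1=27; issue MUL r4<-Mul1 | r0:27,r1:3,r2:Mul2,r3:9,r4:Mul1
c9: stall | r0:27,r1:3,r2:Mul2,r3:9,r4:Mul1
c10: stall | r0:27,r1:3,r2:Mul2,r3:9,r4:Mul1
c11: CDB Add1=36; stall | r0:27,r1:3,r2:Mul2,r3:9,r4:Mul1
c12: stall | r0:27,r1:3,r2:Mul2,r3:9,r4:Mul1
c13: CDB Mul1=243; issue MUL r1<-Mul1 | r0:27,r1:Mul1,r2:Mul2,r3:9,r4:243
c14: stall | r0:27,r1:Mul1,r2:Mul2,r3:9,r4:243
c15: stall | r0:27,r1:Mul1,r2:Mul2,r3:9,r4:243
c16: CDB Mul2=108; issue MUL r2<-Mul2 | r0:27,r1:Mul1,r2:Mul2,r3:9,r4:243
c17: issue SUB r0<-Add1 | r0:Add1,r1:Mul1,r2:Mul2,r3:9,r4:243
c18: CDB Mul1=81; issue MUL r0<-Mul1 | r0:Mul1,r1:81,r2:Mul2,r3:9,r4:243
c19: - | r0:Mul1,r1:81,r2:Mul2,r3:9,r4:243
c20: - | r0:Mul1,r1:81,r2:Mul2,r3:9,r4:243
c21: - | r0:Mul1,r1:81,r2:Mul2,r3:9,r4:243
c22: - | r0:Mul1,r1:81,r2:Mul2,r3:9,r4:243
c23: CDB Mul2=729 | r0:Mul1,r1:81,r2:729,r3:9,r4:243
c24: - | r0:Mul1,r1:81,r2:729,r3:9,r4:243

STATUS = VALUE 729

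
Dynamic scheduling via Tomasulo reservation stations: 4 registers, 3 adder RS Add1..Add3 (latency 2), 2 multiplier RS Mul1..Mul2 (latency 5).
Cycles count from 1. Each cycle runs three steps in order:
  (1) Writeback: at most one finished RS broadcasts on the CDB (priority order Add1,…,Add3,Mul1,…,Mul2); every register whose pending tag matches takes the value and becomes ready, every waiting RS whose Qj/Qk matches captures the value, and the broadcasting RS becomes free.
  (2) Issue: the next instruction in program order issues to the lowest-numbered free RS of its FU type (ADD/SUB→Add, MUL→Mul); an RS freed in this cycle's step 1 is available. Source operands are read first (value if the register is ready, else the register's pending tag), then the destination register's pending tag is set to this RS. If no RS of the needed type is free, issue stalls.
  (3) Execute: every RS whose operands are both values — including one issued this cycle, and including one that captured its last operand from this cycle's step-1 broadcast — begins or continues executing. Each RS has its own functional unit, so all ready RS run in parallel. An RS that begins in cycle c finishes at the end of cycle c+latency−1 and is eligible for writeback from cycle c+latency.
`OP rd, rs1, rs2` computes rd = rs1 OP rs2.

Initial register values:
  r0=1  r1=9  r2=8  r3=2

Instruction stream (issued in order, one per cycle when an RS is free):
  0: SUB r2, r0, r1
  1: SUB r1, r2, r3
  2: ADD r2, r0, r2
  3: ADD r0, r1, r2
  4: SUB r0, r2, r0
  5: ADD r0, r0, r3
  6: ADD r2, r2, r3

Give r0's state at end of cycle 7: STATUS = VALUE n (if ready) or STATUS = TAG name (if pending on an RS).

STATUS = TAG Add2

c1: issue SUB r2<-Add1 | r0:1,r1:9,r2:Add1,r3:2
c2: issue SUB r1<-Add2 | r0:1,r1:Add2,r2:Add1,r3:2
c3: CDB Add1=-8; issue ADD r2<-Add1 | r0:1,r1:Add2,r2:Add1,r3:2
c4: issue ADD r0<-Add3 | r0:Add3,r1:Add2,r2:Add1,r3:2
c5: CDB Add1=-7; issue SUB r0<-Add1 | r0:Add1,r1:Add2,r2:-7,r3:2
c6: CDB Add2=-10; issue ADD r0<-Add2 | r0:Add2,r1:-10,r2:-7,r3:2
c7: stall | r0:Add2,r1:-10,r2:-7,r3:2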